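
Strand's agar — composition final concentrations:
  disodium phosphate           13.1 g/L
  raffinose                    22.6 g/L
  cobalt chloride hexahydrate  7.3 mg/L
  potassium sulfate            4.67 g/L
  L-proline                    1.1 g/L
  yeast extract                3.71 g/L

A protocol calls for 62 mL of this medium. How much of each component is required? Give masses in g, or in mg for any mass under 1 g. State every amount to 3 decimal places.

disodium phosphate 812.200 mg; raffinose 1.401 g; cobalt chloride hexahydrate 0.453 mg; potassium sulfate 289.540 mg; L-proline 68.200 mg; yeast extract 230.020 mg

Target volume = 62 mL = 0.062 L.
disodium phosphate: 13.1 g/L × 0.062 L = 0.8122 g = 812.200 mg
raffinose: 22.6 g/L × 0.062 L = 1.401 g
cobalt chloride hexahydrate: 7.3 mg/L × 0.062 L = 0.453 mg
potassium sulfate: 4.67 g/L × 0.062 L = 0.28954 g = 289.540 mg
L-proline: 1.1 g/L × 0.062 L = 0.0682 g = 68.200 mg
yeast extract: 3.71 g/L × 0.062 L = 0.23002 g = 230.020 mg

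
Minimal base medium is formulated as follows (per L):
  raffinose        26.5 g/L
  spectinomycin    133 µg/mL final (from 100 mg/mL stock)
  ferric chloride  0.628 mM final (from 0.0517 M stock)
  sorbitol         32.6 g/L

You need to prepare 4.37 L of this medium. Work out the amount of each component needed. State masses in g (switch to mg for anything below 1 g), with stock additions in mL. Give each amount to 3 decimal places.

Scale factor relative to 1 L: 4.37.
raffinose: 26.5 g/L × 4.37 L = 115.805 g
spectinomycin: dilute stock: 133 µg/mL × 4370 mL ÷ 100000 µg/mL = 5.812 mL
ferric chloride: V = C2·V2/C1 = 0.628 mM × 4370 mL ÷ 51.7 mM = 53.082 mL
sorbitol: 32.6 g/L × 4.37 L = 142.462 g

raffinose 115.805 g; spectinomycin 5.812 mL; ferric chloride 53.082 mL; sorbitol 142.462 g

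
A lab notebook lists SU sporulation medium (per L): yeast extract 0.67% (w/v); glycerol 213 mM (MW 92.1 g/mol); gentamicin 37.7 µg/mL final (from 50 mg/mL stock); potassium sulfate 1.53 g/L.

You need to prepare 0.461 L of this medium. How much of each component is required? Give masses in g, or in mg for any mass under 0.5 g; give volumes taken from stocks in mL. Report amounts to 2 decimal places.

yeast extract 3.09 g; glycerol 9.04 g; gentamicin 0.35 mL; potassium sulfate 0.71 g

Scale factor relative to 1 L: 0.461.
yeast extract: 0.67 g per 100 mL × 461 mL ÷ 100 = 3.09 g
glycerol: 213 mmol/L × 92.1 g/mol × 0.461 L ÷ 1000 = 9.04 g
gentamicin: V = C2·V2/C1 = 37.7 µg/mL × 461 mL ÷ 50000 µg/mL = 0.35 mL
potassium sulfate: 1.53 g/L × 0.461 L = 0.71 g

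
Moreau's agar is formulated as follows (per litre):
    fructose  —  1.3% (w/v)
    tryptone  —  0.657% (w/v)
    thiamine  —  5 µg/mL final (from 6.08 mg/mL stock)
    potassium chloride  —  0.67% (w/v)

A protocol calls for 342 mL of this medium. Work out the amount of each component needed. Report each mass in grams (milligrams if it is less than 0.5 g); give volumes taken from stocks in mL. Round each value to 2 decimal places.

Target volume = 342 mL = 0.342 L.
fructose: 1.3 g per 100 mL × 342 mL ÷ 100 = 4.45 g
tryptone: 0.657 g per 100 mL × 342 mL ÷ 100 = 2.25 g
thiamine: dilute stock: 5 µg/mL × 342 mL ÷ 6080 µg/mL = 0.28 mL
potassium chloride: 0.67 g per 100 mL × 342 mL ÷ 100 = 2.29 g

fructose 4.45 g; tryptone 2.25 g; thiamine 0.28 mL; potassium chloride 2.29 g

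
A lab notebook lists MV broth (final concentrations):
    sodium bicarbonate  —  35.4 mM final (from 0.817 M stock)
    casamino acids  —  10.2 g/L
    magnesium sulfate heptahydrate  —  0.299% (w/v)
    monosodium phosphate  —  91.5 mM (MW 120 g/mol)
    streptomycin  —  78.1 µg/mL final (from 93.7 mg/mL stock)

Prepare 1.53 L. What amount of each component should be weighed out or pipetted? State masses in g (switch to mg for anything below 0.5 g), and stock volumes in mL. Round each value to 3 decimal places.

sodium bicarbonate 66.294 mL; casamino acids 15.606 g; magnesium sulfate heptahydrate 4.575 g; monosodium phosphate 16.799 g; streptomycin 1.275 mL

Working volume: 1.53 L.
sodium bicarbonate: C1V1 = C2V2 → 35.4 mM × 1530 mL ÷ 817 mM = 66.294 mL
casamino acids: 10.2 g/L × 1.53 L = 15.606 g
magnesium sulfate heptahydrate: 0.299 g per 100 mL × 1530 mL ÷ 100 = 4.575 g
monosodium phosphate: 91.5 mmol/L × 120 g/mol × 1.53 L ÷ 1000 = 16.799 g
streptomycin: V = C2·V2/C1 = 78.1 µg/mL × 1530 mL ÷ 93700 µg/mL = 1.275 mL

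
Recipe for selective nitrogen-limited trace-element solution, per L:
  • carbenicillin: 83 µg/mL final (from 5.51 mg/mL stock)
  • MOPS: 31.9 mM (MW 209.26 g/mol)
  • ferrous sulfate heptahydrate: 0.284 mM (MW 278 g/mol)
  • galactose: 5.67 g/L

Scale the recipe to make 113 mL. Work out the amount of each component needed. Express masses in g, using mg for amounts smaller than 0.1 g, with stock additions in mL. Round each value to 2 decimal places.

carbenicillin 1.70 mL; MOPS 0.75 g; ferrous sulfate heptahydrate 8.92 mg; galactose 0.64 g

Scale factor relative to 1 L: 0.113.
carbenicillin: C1V1 = C2V2 → 83 µg/mL × 113 mL ÷ 5510 µg/mL = 1.70 mL
MOPS: 31.9 mmol/L × 209.26 g/mol × 0.113 L ÷ 1000 = 0.75 g
ferrous sulfate heptahydrate: 0.284 mmol/L × 278 mg/mmol × 0.113 L = 8.92 mg
galactose: 5.67 g/L × 0.113 L = 0.64 g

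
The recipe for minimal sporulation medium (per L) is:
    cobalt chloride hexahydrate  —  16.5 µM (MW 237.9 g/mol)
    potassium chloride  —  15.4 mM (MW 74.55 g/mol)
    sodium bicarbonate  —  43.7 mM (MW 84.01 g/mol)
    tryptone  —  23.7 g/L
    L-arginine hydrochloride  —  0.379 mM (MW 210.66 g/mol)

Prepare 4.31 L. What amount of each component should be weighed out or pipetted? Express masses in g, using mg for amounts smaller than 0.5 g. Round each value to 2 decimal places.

Scale factor relative to 1 L: 4.31.
cobalt chloride hexahydrate: 16.5 µmol/L × 237.9 g/mol × 4.31 L ÷ 1000 = 16.92 mg
potassium chloride: 15.4 mmol/L × 74.55 g/mol × 4.31 L ÷ 1000 = 4.95 g
sodium bicarbonate: 43.7 mmol/L × 84.01 g/mol × 4.31 L ÷ 1000 = 15.82 g
tryptone: 23.7 g/L × 4.31 L = 102.15 g
L-arginine hydrochloride: 0.379 mmol/L × 210.66 mg/mmol × 4.31 L = 344.11 mg

cobalt chloride hexahydrate 16.92 mg; potassium chloride 4.95 g; sodium bicarbonate 15.82 g; tryptone 102.15 g; L-arginine hydrochloride 344.11 mg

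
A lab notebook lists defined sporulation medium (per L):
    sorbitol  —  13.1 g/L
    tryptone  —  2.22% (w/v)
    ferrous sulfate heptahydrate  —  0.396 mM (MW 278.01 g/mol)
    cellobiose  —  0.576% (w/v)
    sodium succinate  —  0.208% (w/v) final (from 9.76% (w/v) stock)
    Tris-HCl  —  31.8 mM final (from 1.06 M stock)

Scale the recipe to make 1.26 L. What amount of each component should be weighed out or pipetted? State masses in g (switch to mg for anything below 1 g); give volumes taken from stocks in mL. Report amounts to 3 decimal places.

Scale factor relative to 1 L: 1.26.
sorbitol: 13.1 g/L × 1.26 L = 16.506 g
tryptone: 2.22% w/v = 22.2 g/L → 22.2 × 1.26 L = 27.972 g
ferrous sulfate heptahydrate: 0.396 mmol/L × 278.01 mg/mmol × 1.26 L = 138.716 mg
cellobiose: 0.576 g per 100 mL × 1260 mL ÷ 100 = 7.258 g
sodium succinate: C1V1 = C2V2 → 0.208% ÷ 9.76% × 1260 mL = 26.852 mL
Tris-HCl: V = C2·V2/C1 = 31.8 mM × 1260 mL ÷ 1060 mM = 37.800 mL

sorbitol 16.506 g; tryptone 27.972 g; ferrous sulfate heptahydrate 138.716 mg; cellobiose 7.258 g; sodium succinate 26.852 mL; Tris-HCl 37.800 mL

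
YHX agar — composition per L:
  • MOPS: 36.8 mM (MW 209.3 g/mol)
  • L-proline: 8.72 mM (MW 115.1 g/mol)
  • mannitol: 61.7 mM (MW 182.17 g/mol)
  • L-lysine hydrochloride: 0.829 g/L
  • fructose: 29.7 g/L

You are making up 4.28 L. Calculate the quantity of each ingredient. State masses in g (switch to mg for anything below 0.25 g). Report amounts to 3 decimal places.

MOPS 32.966 g; L-proline 4.296 g; mannitol 48.107 g; L-lysine hydrochloride 3.548 g; fructose 127.116 g

Scale factor relative to 1 L: 4.28.
MOPS: 36.8 mmol/L × 209.3 g/mol × 4.28 L ÷ 1000 = 32.966 g
L-proline: 8.72 mmol/L × 115.1 g/mol × 4.28 L ÷ 1000 = 4.296 g
mannitol: 61.7 mmol/L × 182.17 g/mol × 4.28 L ÷ 1000 = 48.107 g
L-lysine hydrochloride: 0.829 g/L × 4.28 L = 3.548 g
fructose: 29.7 g/L × 4.28 L = 127.116 g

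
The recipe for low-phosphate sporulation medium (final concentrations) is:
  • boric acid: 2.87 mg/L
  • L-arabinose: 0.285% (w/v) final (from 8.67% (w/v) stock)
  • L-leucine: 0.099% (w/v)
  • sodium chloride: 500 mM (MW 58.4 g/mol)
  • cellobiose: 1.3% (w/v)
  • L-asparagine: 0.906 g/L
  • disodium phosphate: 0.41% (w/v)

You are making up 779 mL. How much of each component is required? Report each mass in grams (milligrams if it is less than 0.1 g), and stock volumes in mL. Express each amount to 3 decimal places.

Target volume = 779 mL = 0.779 L.
boric acid: 2.87 mg/L × 0.779 L = 2.236 mg
L-arabinose: dilute stock: 0.285% ÷ 8.67% × 779 mL = 25.607 mL
L-leucine: 0.099% w/v = 0.99 g/L → 0.99 × 0.779 L = 0.771 g
sodium chloride: 500 mmol/L × 58.4 g/mol × 0.779 L ÷ 1000 = 22.747 g
cellobiose: 1.3 g per 100 mL × 779 mL ÷ 100 = 10.127 g
L-asparagine: 0.906 g/L × 0.779 L = 0.706 g
disodium phosphate: 0.41 g per 100 mL × 779 mL ÷ 100 = 3.194 g

boric acid 2.236 mg; L-arabinose 25.607 mL; L-leucine 0.771 g; sodium chloride 22.747 g; cellobiose 10.127 g; L-asparagine 0.706 g; disodium phosphate 3.194 g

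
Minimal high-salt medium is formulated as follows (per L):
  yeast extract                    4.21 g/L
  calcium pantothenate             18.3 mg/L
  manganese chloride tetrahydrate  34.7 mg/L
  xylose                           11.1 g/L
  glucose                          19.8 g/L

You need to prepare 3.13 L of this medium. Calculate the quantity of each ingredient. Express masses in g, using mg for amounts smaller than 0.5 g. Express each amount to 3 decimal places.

Scale factor relative to 1 L: 3.13.
yeast extract: 4.21 g/L × 3.13 L = 13.177 g
calcium pantothenate: 18.3 mg/L × 3.13 L = 57.279 mg
manganese chloride tetrahydrate: 34.7 mg/L × 3.13 L = 108.611 mg
xylose: 11.1 g/L × 3.13 L = 34.743 g
glucose: 19.8 g/L × 3.13 L = 61.974 g

yeast extract 13.177 g; calcium pantothenate 57.279 mg; manganese chloride tetrahydrate 108.611 mg; xylose 34.743 g; glucose 61.974 g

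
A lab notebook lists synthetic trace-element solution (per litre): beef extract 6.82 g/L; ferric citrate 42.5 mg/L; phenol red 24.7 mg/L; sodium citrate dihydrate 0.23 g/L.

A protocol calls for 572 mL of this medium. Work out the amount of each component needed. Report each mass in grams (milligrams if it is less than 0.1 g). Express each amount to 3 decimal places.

beef extract 3.901 g; ferric citrate 24.310 mg; phenol red 14.128 mg; sodium citrate dihydrate 0.132 g

Scale factor relative to 1 L: 0.572.
beef extract: 6.82 g/L × 0.572 L = 3.901 g
ferric citrate: 42.5 mg/L × 0.572 L = 24.310 mg
phenol red: 24.7 mg/L × 0.572 L = 14.128 mg
sodium citrate dihydrate: 0.23 g/L × 0.572 L = 0.132 g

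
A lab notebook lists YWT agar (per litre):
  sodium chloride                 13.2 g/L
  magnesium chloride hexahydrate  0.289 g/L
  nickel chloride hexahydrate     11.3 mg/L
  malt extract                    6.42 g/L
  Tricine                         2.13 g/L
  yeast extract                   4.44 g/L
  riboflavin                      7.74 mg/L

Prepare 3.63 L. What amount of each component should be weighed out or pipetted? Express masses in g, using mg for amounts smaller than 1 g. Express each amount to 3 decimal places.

sodium chloride 47.916 g; magnesium chloride hexahydrate 1.049 g; nickel chloride hexahydrate 41.019 mg; malt extract 23.305 g; Tricine 7.732 g; yeast extract 16.117 g; riboflavin 28.096 mg

Scale factor relative to 1 L: 3.63.
sodium chloride: 13.2 g/L × 3.63 L = 47.916 g
magnesium chloride hexahydrate: 0.289 g/L × 3.63 L = 1.049 g
nickel chloride hexahydrate: 11.3 mg/L × 3.63 L = 41.019 mg
malt extract: 6.42 g/L × 3.63 L = 23.305 g
Tricine: 2.13 g/L × 3.63 L = 7.732 g
yeast extract: 4.44 g/L × 3.63 L = 16.117 g
riboflavin: 7.74 mg/L × 3.63 L = 28.096 mg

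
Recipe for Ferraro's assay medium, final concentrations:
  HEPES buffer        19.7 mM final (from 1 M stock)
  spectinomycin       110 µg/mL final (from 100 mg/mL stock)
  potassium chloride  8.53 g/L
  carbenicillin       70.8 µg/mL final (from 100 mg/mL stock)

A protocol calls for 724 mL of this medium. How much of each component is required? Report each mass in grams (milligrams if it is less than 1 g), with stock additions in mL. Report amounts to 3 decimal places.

HEPES buffer 14.263 mL; spectinomycin 0.796 mL; potassium chloride 6.176 g; carbenicillin 0.513 mL

Scale factor relative to 1 L: 0.724.
HEPES buffer: dilute stock: 19.7 mM × 724 mL ÷ 1000 mM = 14.263 mL
spectinomycin: C1V1 = C2V2 → 110 µg/mL × 724 mL ÷ 100000 µg/mL = 0.796 mL
potassium chloride: 8.53 g/L × 0.724 L = 6.176 g
carbenicillin: C1V1 = C2V2 → 70.8 µg/mL × 724 mL ÷ 100000 µg/mL = 0.513 mL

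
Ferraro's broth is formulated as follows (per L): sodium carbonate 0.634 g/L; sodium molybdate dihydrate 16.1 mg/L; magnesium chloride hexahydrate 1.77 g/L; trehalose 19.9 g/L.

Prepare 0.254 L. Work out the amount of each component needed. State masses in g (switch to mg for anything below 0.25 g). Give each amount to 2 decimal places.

Working volume: 0.254 L.
sodium carbonate: 0.634 g/L × 0.254 L = 0.161036 g = 161.04 mg
sodium molybdate dihydrate: 16.1 mg/L × 0.254 L = 4.09 mg
magnesium chloride hexahydrate: 1.77 g/L × 0.254 L = 0.45 g
trehalose: 19.9 g/L × 0.254 L = 5.05 g

sodium carbonate 161.04 mg; sodium molybdate dihydrate 4.09 mg; magnesium chloride hexahydrate 0.45 g; trehalose 5.05 g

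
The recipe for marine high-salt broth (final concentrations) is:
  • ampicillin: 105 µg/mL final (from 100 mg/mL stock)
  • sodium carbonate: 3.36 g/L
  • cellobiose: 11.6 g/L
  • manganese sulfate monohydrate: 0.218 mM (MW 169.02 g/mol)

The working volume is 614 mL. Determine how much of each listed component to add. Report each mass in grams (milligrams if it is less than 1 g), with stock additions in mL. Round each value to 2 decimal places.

Scale factor relative to 1 L: 0.614.
ampicillin: V = C2·V2/C1 = 105 µg/mL × 614 mL ÷ 100000 µg/mL = 0.64 mL
sodium carbonate: 3.36 g/L × 0.614 L = 2.06 g
cellobiose: 11.6 g/L × 0.614 L = 7.12 g
manganese sulfate monohydrate: 0.218 mmol/L × 169.02 mg/mmol × 0.614 L = 22.62 mg

ampicillin 0.64 mL; sodium carbonate 2.06 g; cellobiose 7.12 g; manganese sulfate monohydrate 22.62 mg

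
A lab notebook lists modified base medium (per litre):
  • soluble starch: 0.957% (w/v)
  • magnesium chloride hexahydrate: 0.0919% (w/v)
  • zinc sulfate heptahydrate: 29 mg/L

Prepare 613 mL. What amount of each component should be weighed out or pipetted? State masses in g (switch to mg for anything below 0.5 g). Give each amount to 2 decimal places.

Target volume = 613 mL = 0.613 L.
soluble starch: 0.957% w/v = 9.57 g/L → 9.57 × 0.613 L = 5.87 g
magnesium chloride hexahydrate: 0.0919% w/v = 0.919 g/L → 0.919 × 0.613 L = 0.56 g
zinc sulfate heptahydrate: 29 mg/L × 0.613 L = 17.78 mg

soluble starch 5.87 g; magnesium chloride hexahydrate 0.56 g; zinc sulfate heptahydrate 17.78 mg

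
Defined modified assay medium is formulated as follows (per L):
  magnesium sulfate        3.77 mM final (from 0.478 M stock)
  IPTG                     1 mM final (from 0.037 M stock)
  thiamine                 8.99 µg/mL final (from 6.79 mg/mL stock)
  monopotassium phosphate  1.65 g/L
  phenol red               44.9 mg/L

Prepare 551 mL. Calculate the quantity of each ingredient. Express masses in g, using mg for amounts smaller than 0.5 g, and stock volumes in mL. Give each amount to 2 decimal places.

magnesium sulfate 4.35 mL; IPTG 14.89 mL; thiamine 0.73 mL; monopotassium phosphate 0.91 g; phenol red 24.74 mg

Target volume = 551 mL = 0.551 L.
magnesium sulfate: dilute stock: 3.77 mM × 551 mL ÷ 478 mM = 4.35 mL
IPTG: dilute stock: 1 mM × 551 mL ÷ 37 mM = 14.89 mL
thiamine: V = C2·V2/C1 = 8.99 µg/mL × 551 mL ÷ 6790 µg/mL = 0.73 mL
monopotassium phosphate: 1.65 g/L × 0.551 L = 0.91 g
phenol red: 44.9 mg/L × 0.551 L = 24.74 mg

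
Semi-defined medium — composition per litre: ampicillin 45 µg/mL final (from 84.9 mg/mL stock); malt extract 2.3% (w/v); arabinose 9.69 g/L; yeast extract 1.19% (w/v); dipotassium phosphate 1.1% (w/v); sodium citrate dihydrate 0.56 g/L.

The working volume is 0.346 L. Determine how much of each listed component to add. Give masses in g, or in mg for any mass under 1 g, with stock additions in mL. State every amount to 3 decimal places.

ampicillin 0.183 mL; malt extract 7.958 g; arabinose 3.353 g; yeast extract 4.117 g; dipotassium phosphate 3.806 g; sodium citrate dihydrate 193.760 mg

Working volume: 0.346 L.
ampicillin: V = C2·V2/C1 = 45 µg/mL × 346 mL ÷ 84900 µg/mL = 0.183 mL
malt extract: 2.3 g per 100 mL × 346 mL ÷ 100 = 7.958 g
arabinose: 9.69 g/L × 0.346 L = 3.353 g
yeast extract: 1.19 g per 100 mL × 346 mL ÷ 100 = 4.117 g
dipotassium phosphate: 1.1 g per 100 mL × 346 mL ÷ 100 = 3.806 g
sodium citrate dihydrate: 0.56 g/L × 0.346 L = 0.19376 g = 193.760 mg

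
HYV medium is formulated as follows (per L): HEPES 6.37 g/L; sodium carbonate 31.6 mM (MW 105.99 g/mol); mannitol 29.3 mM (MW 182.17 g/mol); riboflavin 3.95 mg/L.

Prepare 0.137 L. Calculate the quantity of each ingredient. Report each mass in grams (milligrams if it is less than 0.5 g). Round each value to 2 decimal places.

HEPES 0.87 g; sodium carbonate 458.85 mg; mannitol 0.73 g; riboflavin 0.54 mg

Scale factor relative to 1 L: 0.137.
HEPES: 6.37 g/L × 0.137 L = 0.87 g
sodium carbonate: 31.6 mmol/L × 105.99 mg/mmol × 0.137 L = 458.85 mg
mannitol: 29.3 mmol/L × 182.17 g/mol × 0.137 L ÷ 1000 = 0.73 g
riboflavin: 3.95 mg/L × 0.137 L = 0.54 mg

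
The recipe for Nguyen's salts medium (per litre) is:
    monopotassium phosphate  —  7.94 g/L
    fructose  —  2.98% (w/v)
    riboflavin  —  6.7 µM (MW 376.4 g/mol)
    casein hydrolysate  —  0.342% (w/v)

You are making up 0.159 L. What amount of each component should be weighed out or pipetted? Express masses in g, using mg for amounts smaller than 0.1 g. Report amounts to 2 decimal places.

monopotassium phosphate 1.26 g; fructose 4.74 g; riboflavin 0.40 mg; casein hydrolysate 0.54 g

Scale factor relative to 1 L: 0.159.
monopotassium phosphate: 7.94 g/L × 0.159 L = 1.26 g
fructose: 2.98 g per 100 mL × 159 mL ÷ 100 = 4.74 g
riboflavin: 6.7 µmol/L × 376.4 g/mol × 0.159 L ÷ 1000 = 0.40 mg
casein hydrolysate: 0.342 g per 100 mL × 159 mL ÷ 100 = 0.54 g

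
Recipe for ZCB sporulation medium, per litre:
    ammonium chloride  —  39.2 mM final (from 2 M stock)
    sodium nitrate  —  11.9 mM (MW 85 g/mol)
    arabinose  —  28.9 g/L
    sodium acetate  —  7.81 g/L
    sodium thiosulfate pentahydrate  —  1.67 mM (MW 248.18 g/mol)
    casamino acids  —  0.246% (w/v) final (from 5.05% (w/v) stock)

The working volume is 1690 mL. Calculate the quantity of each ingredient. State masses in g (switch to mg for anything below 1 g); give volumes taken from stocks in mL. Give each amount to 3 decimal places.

ammonium chloride 33.124 mL; sodium nitrate 1.709 g; arabinose 48.841 g; sodium acetate 13.199 g; sodium thiosulfate pentahydrate 700.438 mg; casamino acids 82.325 mL

Working volume: 1690 mL = 1.69 L.
ammonium chloride: V = C2·V2/C1 = 39.2 mM × 1690 mL ÷ 2000 mM = 33.124 mL
sodium nitrate: 11.9 mmol/L × 85 g/mol × 1.69 L ÷ 1000 = 1.709 g
arabinose: 28.9 g/L × 1.69 L = 48.841 g
sodium acetate: 7.81 g/L × 1.69 L = 13.199 g
sodium thiosulfate pentahydrate: 1.67 mmol/L × 248.18 mg/mmol × 1.69 L = 700.438 mg
casamino acids: C1V1 = C2V2 → 0.246% ÷ 5.05% × 1690 mL = 82.325 mL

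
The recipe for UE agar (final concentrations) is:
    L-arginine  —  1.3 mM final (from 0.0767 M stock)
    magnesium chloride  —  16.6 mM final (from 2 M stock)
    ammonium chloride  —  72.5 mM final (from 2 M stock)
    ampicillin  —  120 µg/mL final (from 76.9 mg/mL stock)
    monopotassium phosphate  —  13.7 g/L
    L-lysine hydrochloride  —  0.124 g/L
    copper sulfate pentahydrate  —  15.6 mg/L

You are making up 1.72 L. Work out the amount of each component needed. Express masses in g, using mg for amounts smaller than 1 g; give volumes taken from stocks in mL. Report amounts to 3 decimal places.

L-arginine 29.153 mL; magnesium chloride 14.276 mL; ammonium chloride 62.350 mL; ampicillin 2.684 mL; monopotassium phosphate 23.564 g; L-lysine hydrochloride 213.280 mg; copper sulfate pentahydrate 26.832 mg

Scale factor relative to 1 L: 1.72.
L-arginine: dilute stock: 1.3 mM × 1720 mL ÷ 76.7 mM = 29.153 mL
magnesium chloride: V = C2·V2/C1 = 16.6 mM × 1720 mL ÷ 2000 mM = 14.276 mL
ammonium chloride: C1V1 = C2V2 → 72.5 mM × 1720 mL ÷ 2000 mM = 62.350 mL
ampicillin: V = C2·V2/C1 = 120 µg/mL × 1720 mL ÷ 76900 µg/mL = 2.684 mL
monopotassium phosphate: 13.7 g/L × 1.72 L = 23.564 g
L-lysine hydrochloride: 0.124 g/L × 1.72 L = 0.21328 g = 213.280 mg
copper sulfate pentahydrate: 15.6 mg/L × 1.72 L = 26.832 mg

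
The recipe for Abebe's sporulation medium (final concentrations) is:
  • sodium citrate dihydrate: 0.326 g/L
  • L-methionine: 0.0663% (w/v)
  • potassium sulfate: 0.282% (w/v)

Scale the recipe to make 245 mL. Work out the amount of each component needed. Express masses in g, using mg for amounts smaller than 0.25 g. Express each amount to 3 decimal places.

sodium citrate dihydrate 79.870 mg; L-methionine 162.435 mg; potassium sulfate 0.691 g

Scale factor relative to 1 L: 0.245.
sodium citrate dihydrate: 0.326 g/L × 0.245 L = 0.07987 g = 79.870 mg
L-methionine: 0.0663% w/v = 0.663 g/L → 0.663 × 0.245 L = 0.162435 g = 162.435 mg
potassium sulfate: 0.282 g per 100 mL × 245 mL ÷ 100 = 0.691 g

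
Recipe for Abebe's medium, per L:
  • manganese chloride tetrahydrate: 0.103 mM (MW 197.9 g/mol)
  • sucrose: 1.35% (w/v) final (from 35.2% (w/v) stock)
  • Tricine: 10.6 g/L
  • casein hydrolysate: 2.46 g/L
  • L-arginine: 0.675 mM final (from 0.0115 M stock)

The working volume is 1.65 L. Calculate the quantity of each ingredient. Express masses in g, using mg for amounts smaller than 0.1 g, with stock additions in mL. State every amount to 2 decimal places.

manganese chloride tetrahydrate 33.63 mg; sucrose 63.28 mL; Tricine 17.49 g; casein hydrolysate 4.06 g; L-arginine 96.85 mL

Working volume: 1.65 L.
manganese chloride tetrahydrate: 0.103 mmol/L × 197.9 mg/mmol × 1.65 L = 33.63 mg
sucrose: C1V1 = C2V2 → 1.35% ÷ 35.2% × 1650 mL = 63.28 mL
Tricine: 10.6 g/L × 1.65 L = 17.49 g
casein hydrolysate: 2.46 g/L × 1.65 L = 4.06 g
L-arginine: C1V1 = C2V2 → 0.675 mM × 1650 mL ÷ 11.5 mM = 96.85 mL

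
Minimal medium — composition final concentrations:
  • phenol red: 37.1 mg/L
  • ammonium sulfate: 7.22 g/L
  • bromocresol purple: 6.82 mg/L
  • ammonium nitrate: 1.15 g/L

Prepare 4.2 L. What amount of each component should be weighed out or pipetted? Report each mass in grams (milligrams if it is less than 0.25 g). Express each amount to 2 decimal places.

Working volume: 4.2 L.
phenol red: 37.1 mg/L × 4.2 L = 155.82 mg
ammonium sulfate: 7.22 g/L × 4.2 L = 30.32 g
bromocresol purple: 6.82 mg/L × 4.2 L = 28.64 mg
ammonium nitrate: 1.15 g/L × 4.2 L = 4.83 g

phenol red 155.82 mg; ammonium sulfate 30.32 g; bromocresol purple 28.64 mg; ammonium nitrate 4.83 g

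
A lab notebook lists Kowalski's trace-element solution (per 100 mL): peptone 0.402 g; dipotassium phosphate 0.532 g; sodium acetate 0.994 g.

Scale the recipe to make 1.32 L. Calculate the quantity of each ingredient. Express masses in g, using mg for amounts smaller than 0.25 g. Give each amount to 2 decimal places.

peptone 5.31 g; dipotassium phosphate 7.02 g; sodium acetate 13.12 g

Ratio of target to recipe volume: 1320 / 100 = 13.2.
peptone: 0.402 g × (1320 mL / 100 mL) = 5.31 g
dipotassium phosphate: 0.532 g × (1320 mL / 100 mL) = 7.02 g
sodium acetate: 0.994 g × (1320 mL / 100 mL) = 13.12 g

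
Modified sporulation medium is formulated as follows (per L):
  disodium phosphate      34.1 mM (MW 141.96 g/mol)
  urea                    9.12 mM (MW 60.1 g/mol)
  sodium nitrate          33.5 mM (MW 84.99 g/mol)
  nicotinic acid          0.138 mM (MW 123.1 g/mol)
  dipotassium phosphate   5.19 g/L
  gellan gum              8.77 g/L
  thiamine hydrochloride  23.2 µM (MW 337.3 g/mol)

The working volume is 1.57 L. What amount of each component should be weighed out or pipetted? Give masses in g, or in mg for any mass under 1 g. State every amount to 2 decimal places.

Scale factor relative to 1 L: 1.57.
disodium phosphate: 34.1 mmol/L × 141.96 g/mol × 1.57 L ÷ 1000 = 7.60 g
urea: 9.12 mmol/L × 60.1 mg/mmol × 1.57 L = 860.54 mg
sodium nitrate: 33.5 mmol/L × 84.99 g/mol × 1.57 L ÷ 1000 = 4.47 g
nicotinic acid: 0.138 mmol/L × 123.1 mg/mmol × 1.57 L = 26.67 mg
dipotassium phosphate: 5.19 g/L × 1.57 L = 8.15 g
gellan gum: 8.77 g/L × 1.57 L = 13.77 g
thiamine hydrochloride: 23.2 µmol/L × 337.3 g/mol × 1.57 L ÷ 1000 = 12.29 mg

disodium phosphate 7.60 g; urea 860.54 mg; sodium nitrate 4.47 g; nicotinic acid 26.67 mg; dipotassium phosphate 8.15 g; gellan gum 13.77 g; thiamine hydrochloride 12.29 mg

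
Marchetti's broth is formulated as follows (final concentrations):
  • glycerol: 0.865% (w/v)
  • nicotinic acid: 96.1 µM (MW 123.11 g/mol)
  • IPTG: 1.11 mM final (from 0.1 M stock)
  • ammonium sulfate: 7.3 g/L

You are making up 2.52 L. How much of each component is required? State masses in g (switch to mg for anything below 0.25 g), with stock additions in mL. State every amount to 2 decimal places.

Scale factor relative to 1 L: 2.52.
glycerol: 0.865% w/v = 8.65 g/L → 8.65 × 2.52 L = 21.80 g
nicotinic acid: 96.1 µmol/L × 123.11 g/mol × 2.52 L ÷ 1000 = 29.81 mg
IPTG: C1V1 = C2V2 → 1.11 mM × 2520 mL ÷ 100 mM = 27.97 mL
ammonium sulfate: 7.3 g/L × 2.52 L = 18.40 g

glycerol 21.80 g; nicotinic acid 29.81 mg; IPTG 27.97 mL; ammonium sulfate 18.40 g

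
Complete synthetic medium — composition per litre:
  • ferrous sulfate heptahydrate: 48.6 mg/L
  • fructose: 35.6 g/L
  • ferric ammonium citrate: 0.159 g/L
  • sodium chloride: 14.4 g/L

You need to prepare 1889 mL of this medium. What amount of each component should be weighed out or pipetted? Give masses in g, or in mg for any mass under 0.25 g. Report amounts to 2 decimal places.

Target volume = 1889 mL = 1.889 L.
ferrous sulfate heptahydrate: 48.6 mg/L × 1.889 L = 91.81 mg
fructose: 35.6 g/L × 1.889 L = 67.25 g
ferric ammonium citrate: 0.159 g/L × 1.889 L = 0.30 g
sodium chloride: 14.4 g/L × 1.889 L = 27.20 g

ferrous sulfate heptahydrate 91.81 mg; fructose 67.25 g; ferric ammonium citrate 0.30 g; sodium chloride 27.20 g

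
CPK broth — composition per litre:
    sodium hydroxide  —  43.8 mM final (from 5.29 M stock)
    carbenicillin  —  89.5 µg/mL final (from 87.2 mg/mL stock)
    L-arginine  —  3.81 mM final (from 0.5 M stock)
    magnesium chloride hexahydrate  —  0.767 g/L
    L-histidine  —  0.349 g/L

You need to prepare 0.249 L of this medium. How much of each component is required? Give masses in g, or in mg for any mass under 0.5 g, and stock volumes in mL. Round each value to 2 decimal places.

sodium hydroxide 2.06 mL; carbenicillin 0.26 mL; L-arginine 1.90 mL; magnesium chloride hexahydrate 190.98 mg; L-histidine 86.90 mg

Working volume: 0.249 L.
sodium hydroxide: dilute stock: 43.8 mM × 249 mL ÷ 5290 mM = 2.06 mL
carbenicillin: V = C2·V2/C1 = 89.5 µg/mL × 249 mL ÷ 87200 µg/mL = 0.26 mL
L-arginine: C1V1 = C2V2 → 3.81 mM × 249 mL ÷ 500 mM = 1.90 mL
magnesium chloride hexahydrate: 0.767 g/L × 0.249 L = 0.190983 g = 190.98 mg
L-histidine: 0.349 g/L × 0.249 L = 0.086901 g = 86.90 mg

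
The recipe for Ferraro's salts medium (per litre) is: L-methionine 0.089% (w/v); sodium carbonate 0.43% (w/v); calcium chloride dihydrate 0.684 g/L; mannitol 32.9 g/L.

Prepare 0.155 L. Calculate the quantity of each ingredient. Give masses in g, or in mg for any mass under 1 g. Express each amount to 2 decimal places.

Working volume: 0.155 L.
L-methionine: 0.089 g per 100 mL × 155 mL ÷ 100 = 0.13795 g = 137.95 mg
sodium carbonate: 0.43 g per 100 mL × 155 mL ÷ 100 = 0.6665 g = 666.50 mg
calcium chloride dihydrate: 0.684 g/L × 0.155 L = 0.10602 g = 106.02 mg
mannitol: 32.9 g/L × 0.155 L = 5.10 g

L-methionine 137.95 mg; sodium carbonate 666.50 mg; calcium chloride dihydrate 106.02 mg; mannitol 5.10 g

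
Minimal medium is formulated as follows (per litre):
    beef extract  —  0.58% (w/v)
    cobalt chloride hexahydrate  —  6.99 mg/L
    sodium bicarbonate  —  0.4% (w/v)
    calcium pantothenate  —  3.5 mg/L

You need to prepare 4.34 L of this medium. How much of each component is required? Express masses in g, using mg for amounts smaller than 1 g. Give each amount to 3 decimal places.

beef extract 25.172 g; cobalt chloride hexahydrate 30.337 mg; sodium bicarbonate 17.360 g; calcium pantothenate 15.190 mg

Scale factor relative to 1 L: 4.34.
beef extract: 0.58 g per 100 mL × 4340 mL ÷ 100 = 25.172 g
cobalt chloride hexahydrate: 6.99 mg/L × 4.34 L = 30.337 mg
sodium bicarbonate: 0.4% w/v = 4 g/L → 4 × 4.34 L = 17.360 g
calcium pantothenate: 3.5 mg/L × 4.34 L = 15.190 mg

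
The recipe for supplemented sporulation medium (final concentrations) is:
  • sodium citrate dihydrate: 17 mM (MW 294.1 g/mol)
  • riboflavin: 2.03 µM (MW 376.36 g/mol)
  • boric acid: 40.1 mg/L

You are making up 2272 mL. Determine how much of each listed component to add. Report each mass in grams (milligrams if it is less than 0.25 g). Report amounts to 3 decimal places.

Working volume: 2272 mL = 2.272 L.
sodium citrate dihydrate: 17 mmol/L × 294.1 g/mol × 2.272 L ÷ 1000 = 11.359 g
riboflavin: 2.03 µmol/L × 376.36 g/mol × 2.272 L ÷ 1000 = 1.736 mg
boric acid: 40.1 mg/L × 2.272 L = 91.107 mg

sodium citrate dihydrate 11.359 g; riboflavin 1.736 mg; boric acid 91.107 mg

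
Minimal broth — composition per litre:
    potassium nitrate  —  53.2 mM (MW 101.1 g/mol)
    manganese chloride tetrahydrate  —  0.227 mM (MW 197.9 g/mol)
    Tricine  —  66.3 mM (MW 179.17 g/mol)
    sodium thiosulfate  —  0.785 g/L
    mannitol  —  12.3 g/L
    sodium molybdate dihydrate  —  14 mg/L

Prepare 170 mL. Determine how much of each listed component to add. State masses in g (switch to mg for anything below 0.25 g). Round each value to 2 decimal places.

Scale factor relative to 1 L: 0.17.
potassium nitrate: 53.2 mmol/L × 101.1 g/mol × 0.17 L ÷ 1000 = 0.91 g
manganese chloride tetrahydrate: 0.227 mmol/L × 197.9 mg/mmol × 0.17 L = 7.64 mg
Tricine: 66.3 mmol/L × 179.17 g/mol × 0.17 L ÷ 1000 = 2.02 g
sodium thiosulfate: 0.785 g/L × 0.17 L = 0.13345 g = 133.45 mg
mannitol: 12.3 g/L × 0.17 L = 2.09 g
sodium molybdate dihydrate: 14 mg/L × 0.17 L = 2.38 mg

potassium nitrate 0.91 g; manganese chloride tetrahydrate 7.64 mg; Tricine 2.02 g; sodium thiosulfate 133.45 mg; mannitol 2.09 g; sodium molybdate dihydrate 2.38 mg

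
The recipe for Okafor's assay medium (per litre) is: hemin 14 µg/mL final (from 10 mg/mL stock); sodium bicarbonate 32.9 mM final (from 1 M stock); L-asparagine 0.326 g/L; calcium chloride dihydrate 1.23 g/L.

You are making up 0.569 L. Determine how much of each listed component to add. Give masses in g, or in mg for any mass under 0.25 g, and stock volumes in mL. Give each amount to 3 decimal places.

Working volume: 0.569 L.
hemin: V = C2·V2/C1 = 14 µg/mL × 569 mL ÷ 10000 µg/mL = 0.797 mL
sodium bicarbonate: C1V1 = C2V2 → 32.9 mM × 569 mL ÷ 1000 mM = 18.720 mL
L-asparagine: 0.326 g/L × 0.569 L = 0.185494 g = 185.494 mg
calcium chloride dihydrate: 1.23 g/L × 0.569 L = 0.700 g

hemin 0.797 mL; sodium bicarbonate 18.720 mL; L-asparagine 185.494 mg; calcium chloride dihydrate 0.700 g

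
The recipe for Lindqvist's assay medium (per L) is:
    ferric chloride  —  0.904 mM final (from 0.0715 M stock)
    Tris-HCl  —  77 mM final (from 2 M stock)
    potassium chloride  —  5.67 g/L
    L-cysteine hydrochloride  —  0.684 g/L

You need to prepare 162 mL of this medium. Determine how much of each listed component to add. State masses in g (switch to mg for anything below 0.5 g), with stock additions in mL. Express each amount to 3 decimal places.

ferric chloride 2.048 mL; Tris-HCl 6.237 mL; potassium chloride 0.919 g; L-cysteine hydrochloride 110.808 mg

Scale factor relative to 1 L: 0.162.
ferric chloride: V = C2·V2/C1 = 0.904 mM × 162 mL ÷ 71.5 mM = 2.048 mL
Tris-HCl: C1V1 = C2V2 → 77 mM × 162 mL ÷ 2000 mM = 6.237 mL
potassium chloride: 5.67 g/L × 0.162 L = 0.919 g
L-cysteine hydrochloride: 0.684 g/L × 0.162 L = 0.110808 g = 110.808 mg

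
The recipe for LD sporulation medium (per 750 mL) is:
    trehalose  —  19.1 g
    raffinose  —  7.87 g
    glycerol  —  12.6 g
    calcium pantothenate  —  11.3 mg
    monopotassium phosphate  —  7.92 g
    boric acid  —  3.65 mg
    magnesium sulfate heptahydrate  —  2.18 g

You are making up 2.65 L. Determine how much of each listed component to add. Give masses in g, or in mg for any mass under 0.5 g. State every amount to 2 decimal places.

Ratio of target to recipe volume: 2650 / 750 = 3.53333.
trehalose: 19.1 g × (2650 mL / 750 mL) = 67.49 g
raffinose: 7.87 g × (2650 mL / 750 mL) = 27.81 g
glycerol: 12.6 g × (2650 mL / 750 mL) = 44.52 g
calcium pantothenate: 11.3 mg × (2650 mL / 750 mL) = 39.93 mg
monopotassium phosphate: 7.92 g × (2650 mL / 750 mL) = 27.98 g
boric acid: 3.65 mg × (2650 mL / 750 mL) = 12.90 mg
magnesium sulfate heptahydrate: 2.18 g × (2650 mL / 750 mL) = 7.70 g

trehalose 67.49 g; raffinose 27.81 g; glycerol 44.52 g; calcium pantothenate 39.93 mg; monopotassium phosphate 27.98 g; boric acid 12.90 mg; magnesium sulfate heptahydrate 7.70 g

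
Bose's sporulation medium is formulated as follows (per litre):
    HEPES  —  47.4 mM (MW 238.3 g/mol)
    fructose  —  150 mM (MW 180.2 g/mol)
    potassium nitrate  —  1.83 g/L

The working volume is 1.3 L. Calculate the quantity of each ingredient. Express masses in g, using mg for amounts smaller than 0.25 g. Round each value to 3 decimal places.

HEPES 14.684 g; fructose 35.139 g; potassium nitrate 2.379 g

Scale factor relative to 1 L: 1.3.
HEPES: 47.4 mmol/L × 238.3 g/mol × 1.3 L ÷ 1000 = 14.684 g
fructose: 150 mmol/L × 180.2 g/mol × 1.3 L ÷ 1000 = 35.139 g
potassium nitrate: 1.83 g/L × 1.3 L = 2.379 g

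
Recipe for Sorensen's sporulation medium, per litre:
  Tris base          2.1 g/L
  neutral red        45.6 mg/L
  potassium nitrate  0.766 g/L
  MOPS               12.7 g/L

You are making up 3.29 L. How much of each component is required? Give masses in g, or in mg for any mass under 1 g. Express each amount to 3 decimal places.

Working volume: 3.29 L.
Tris base: 2.1 g/L × 3.29 L = 6.909 g
neutral red: 45.6 mg/L × 3.29 L = 150.024 mg
potassium nitrate: 0.766 g/L × 3.29 L = 2.520 g
MOPS: 12.7 g/L × 3.29 L = 41.783 g

Tris base 6.909 g; neutral red 150.024 mg; potassium nitrate 2.520 g; MOPS 41.783 g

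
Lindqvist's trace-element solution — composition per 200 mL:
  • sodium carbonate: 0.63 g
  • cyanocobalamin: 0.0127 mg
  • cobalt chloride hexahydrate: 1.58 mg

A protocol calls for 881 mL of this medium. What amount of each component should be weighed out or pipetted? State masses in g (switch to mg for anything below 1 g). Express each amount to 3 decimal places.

Scale factor = 881 mL / 200 mL = 4.405.
sodium carbonate: 0.63 g × (881 mL / 200 mL) = 2.775 g
cyanocobalamin: 0.0127 mg × (881 mL / 200 mL) = 0.056 mg
cobalt chloride hexahydrate: 1.58 mg × (881 mL / 200 mL) = 6.960 mg

sodium carbonate 2.775 g; cyanocobalamin 0.056 mg; cobalt chloride hexahydrate 6.960 mg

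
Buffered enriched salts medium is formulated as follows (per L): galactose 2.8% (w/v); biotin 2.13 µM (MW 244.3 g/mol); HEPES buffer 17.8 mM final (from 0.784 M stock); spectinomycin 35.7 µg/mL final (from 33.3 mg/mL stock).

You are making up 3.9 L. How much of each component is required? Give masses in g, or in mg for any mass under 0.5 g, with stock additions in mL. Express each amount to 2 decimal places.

galactose 109.20 g; biotin 2.03 mg; HEPES buffer 88.55 mL; spectinomycin 4.18 mL

Scale factor relative to 1 L: 3.9.
galactose: 2.8 g per 100 mL × 3900 mL ÷ 100 = 109.20 g
biotin: 2.13 µmol/L × 244.3 g/mol × 3.9 L ÷ 1000 = 2.03 mg
HEPES buffer: C1V1 = C2V2 → 17.8 mM × 3900 mL ÷ 784 mM = 88.55 mL
spectinomycin: V = C2·V2/C1 = 35.7 µg/mL × 3900 mL ÷ 33300 µg/mL = 4.18 mL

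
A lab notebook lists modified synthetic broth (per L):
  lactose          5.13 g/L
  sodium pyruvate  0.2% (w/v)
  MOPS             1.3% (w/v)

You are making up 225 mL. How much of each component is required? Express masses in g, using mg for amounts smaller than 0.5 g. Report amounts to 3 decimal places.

lactose 1.154 g; sodium pyruvate 450.000 mg; MOPS 2.925 g

Working volume: 225 mL = 0.225 L.
lactose: 5.13 g/L × 0.225 L = 1.154 g
sodium pyruvate: 0.2% w/v = 2 g/L → 2 × 0.225 L = 0.45 g = 450.000 mg
MOPS: 1.3 g per 100 mL × 225 mL ÷ 100 = 2.925 g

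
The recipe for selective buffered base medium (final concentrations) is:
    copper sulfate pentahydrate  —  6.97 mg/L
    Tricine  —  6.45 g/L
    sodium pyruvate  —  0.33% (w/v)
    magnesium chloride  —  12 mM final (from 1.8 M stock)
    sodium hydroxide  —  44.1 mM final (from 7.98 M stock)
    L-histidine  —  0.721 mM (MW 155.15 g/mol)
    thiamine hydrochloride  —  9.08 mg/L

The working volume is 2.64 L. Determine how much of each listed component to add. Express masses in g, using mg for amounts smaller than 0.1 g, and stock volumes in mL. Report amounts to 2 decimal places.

Working volume: 2.64 L.
copper sulfate pentahydrate: 6.97 mg/L × 2.64 L = 18.40 mg
Tricine: 6.45 g/L × 2.64 L = 17.03 g
sodium pyruvate: 0.33% w/v = 3.3 g/L → 3.3 × 2.64 L = 8.71 g
magnesium chloride: V = C2·V2/C1 = 12 mM × 2640 mL ÷ 1800 mM = 17.60 mL
sodium hydroxide: V = C2·V2/C1 = 44.1 mM × 2640 mL ÷ 7980 mM = 14.59 mL
L-histidine: 0.721 mmol/L × 155.15 g/mol × 2.64 L ÷ 1000 = 0.30 g
thiamine hydrochloride: 9.08 mg/L × 2.64 L = 23.97 mg

copper sulfate pentahydrate 18.40 mg; Tricine 17.03 g; sodium pyruvate 8.71 g; magnesium chloride 17.60 mL; sodium hydroxide 14.59 mL; L-histidine 0.30 g; thiamine hydrochloride 23.97 mg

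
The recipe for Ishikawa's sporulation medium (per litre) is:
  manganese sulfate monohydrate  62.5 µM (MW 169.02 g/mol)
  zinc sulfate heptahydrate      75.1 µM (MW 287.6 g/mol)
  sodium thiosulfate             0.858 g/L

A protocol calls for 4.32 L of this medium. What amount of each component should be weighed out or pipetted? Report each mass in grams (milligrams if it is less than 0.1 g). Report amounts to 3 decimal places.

Working volume: 4.32 L.
manganese sulfate monohydrate: 62.5 µmol/L × 169.02 g/mol × 4.32 L ÷ 1000 = 45.635 mg
zinc sulfate heptahydrate: 75.1 µmol/L × 287.6 g/mol × 4.32 L ÷ 1000 = 93.307 mg
sodium thiosulfate: 0.858 g/L × 4.32 L = 3.707 g

manganese sulfate monohydrate 45.635 mg; zinc sulfate heptahydrate 93.307 mg; sodium thiosulfate 3.707 g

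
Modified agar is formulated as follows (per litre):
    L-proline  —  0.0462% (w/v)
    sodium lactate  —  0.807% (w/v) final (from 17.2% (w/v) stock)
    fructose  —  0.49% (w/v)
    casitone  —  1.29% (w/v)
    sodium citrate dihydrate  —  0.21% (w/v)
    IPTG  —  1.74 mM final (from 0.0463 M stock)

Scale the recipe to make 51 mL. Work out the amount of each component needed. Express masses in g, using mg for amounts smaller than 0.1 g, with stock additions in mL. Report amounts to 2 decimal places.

L-proline 23.56 mg; sodium lactate 2.39 mL; fructose 0.25 g; casitone 0.66 g; sodium citrate dihydrate 0.11 g; IPTG 1.92 mL

Working volume: 51 mL = 0.051 L.
L-proline: 0.0462% w/v = 0.462 g/L → 0.462 × 0.051 L = 0.023562 g = 23.56 mg
sodium lactate: dilute stock: 0.807% ÷ 17.2% × 51 mL = 2.39 mL
fructose: 0.49 g per 100 mL × 51 mL ÷ 100 = 0.25 g
casitone: 1.29 g per 100 mL × 51 mL ÷ 100 = 0.66 g
sodium citrate dihydrate: 0.21% w/v = 2.1 g/L → 2.1 × 0.051 L = 0.11 g
IPTG: V = C2·V2/C1 = 1.74 mM × 51 mL ÷ 46.3 mM = 1.92 mL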